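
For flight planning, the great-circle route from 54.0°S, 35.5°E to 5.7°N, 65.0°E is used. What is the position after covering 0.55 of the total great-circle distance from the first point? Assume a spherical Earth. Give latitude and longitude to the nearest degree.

Convert each endpoint to a unit vector on the sphere (x = cos φ cos λ, y = cos φ sin λ, z = sin φ).
The central angle between the endpoints is δ = arccos(p₁·p₂) ≈ 1.128 rad (64.6°).
Interpolate at f = 0.55 with slerp weights a = sin((1−f)δ)/sin δ ≈ 0.538, b = sin(fδ)/sin δ ≈ 0.643.
p = a·p₁ + b·p₂ ≈ (0.528, 0.764, -0.371); φ = arcsin(p_z) ≈ -21.79°, λ = atan2(p_y, p_x) ≈ 55.35°.

≈ 22°S, 55°E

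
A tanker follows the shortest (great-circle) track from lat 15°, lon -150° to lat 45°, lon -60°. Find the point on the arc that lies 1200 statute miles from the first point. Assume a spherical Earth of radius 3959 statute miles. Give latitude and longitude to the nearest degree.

≈ lat 27°, lon -136°

From cos δ = sin φ₁ sin φ₂ + cos φ₁ cos φ₂ cos Δλ, the central angle is δ ≈ 1.387 rad (79.5°). The total great-circle distance is δ·R ≈ 1.387 × 3959 ≈ 5490 mi, so the target fraction is f = 1200/5490 ≈ 0.219.
Interpolate at f ≈ 0.219 with slerp weights a = sin((1−f)δ)/sin δ ≈ 0.899, b = sin(fδ)/sin δ ≈ 0.304.
p = a·p₁ + b·p₂ ≈ (-0.645, -0.620, 0.447); φ = arcsin(p_z) ≈ 26.57°, λ = atan2(p_y, p_x) ≈ -136.11°.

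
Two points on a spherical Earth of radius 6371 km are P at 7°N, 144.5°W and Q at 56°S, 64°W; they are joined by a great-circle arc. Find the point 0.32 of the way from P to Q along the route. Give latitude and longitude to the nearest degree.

≈ 17°S, 128°W

The haversine formula gives a central angle δ ≈ 1.580 rad (90.5°) between the endpoints.
Interpolate at f = 0.32 with slerp weights a = sin((1−f)δ)/sin δ ≈ 0.879, b = sin(fδ)/sin δ ≈ 0.484.
p = a·p₁ + b·p₂ ≈ (-0.592, -0.750, -0.294); φ = arcsin(p_z) ≈ -17.12°, λ = atan2(p_y, p_x) ≈ -128.27°.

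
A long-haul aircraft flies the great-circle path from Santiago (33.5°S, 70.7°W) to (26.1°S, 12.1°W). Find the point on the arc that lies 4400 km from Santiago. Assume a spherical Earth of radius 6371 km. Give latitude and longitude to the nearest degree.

≈ (30°S, 24°W)

The haversine formula gives a central angle δ ≈ 0.885 rad (50.7°) between the endpoints. The total great-circle distance is δ·R ≈ 0.885 × 6371 ≈ 5641 km, so the target fraction is f = 4400/5641 ≈ 0.780.
Interpolate at f ≈ 0.780 with slerp weights a = sin((1−f)δ)/sin δ ≈ 0.250, b = sin(fδ)/sin δ ≈ 0.823.
p = a·p₁ + b·p₂ ≈ (0.791, -0.352, -0.500); φ = arcsin(p_z) ≈ -30.00°, λ = atan2(p_y, p_x) ≈ -23.96°.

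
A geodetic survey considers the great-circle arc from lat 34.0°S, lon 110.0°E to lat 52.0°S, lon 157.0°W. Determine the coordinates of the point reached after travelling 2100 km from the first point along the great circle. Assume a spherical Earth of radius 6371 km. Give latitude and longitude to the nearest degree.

≈ lat 47°S, lon 129°E

Write both endpoints as unit vectors p₁, p₂ with components (cos φ cos λ, cos φ sin λ, sin φ).
The central angle between the endpoints is δ = arccos(p₁·p₂) ≈ 1.144 rad (65.5°). The total great-circle distance is δ·R ≈ 1.144 × 6371 ≈ 7289 km, so the target fraction is f = 2100/7289 ≈ 0.288.
Interpolate at f ≈ 0.288 with slerp weights a = sin((1−f)δ)/sin δ ≈ 0.799, b = sin(fδ)/sin δ ≈ 0.356.
p = a·p₁ + b·p₂ ≈ (-0.428, 0.537, -0.727); φ = arcsin(p_z) ≈ -46.63°, λ = atan2(p_y, p_x) ≈ 128.56°.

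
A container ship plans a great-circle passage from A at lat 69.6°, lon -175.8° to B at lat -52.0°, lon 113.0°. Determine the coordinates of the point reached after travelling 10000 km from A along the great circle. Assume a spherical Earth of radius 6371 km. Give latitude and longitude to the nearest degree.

≈ lat -12°, lon 131°

Convert each endpoint to a unit vector on the sphere (x = cos φ cos λ, y = cos φ sin λ, z = sin φ).
The central angle between the endpoints is δ = arccos(p₁·p₂) ≈ 2.304 rad (132.0°). The total great-circle distance is δ·R ≈ 2.304 × 6371 ≈ 14680 km, so the target fraction is f = 10000/14680 ≈ 0.681.
Interpolate at f ≈ 0.681 with slerp weights a = sin((1−f)δ)/sin δ ≈ 0.902, b = sin(fδ)/sin δ ≈ 1.346.
p = a·p₁ + b·p₂ ≈ (-0.637, 0.740, -0.215); φ = arcsin(p_z) ≈ -12.42°, λ = atan2(p_y, p_x) ≈ 130.75°.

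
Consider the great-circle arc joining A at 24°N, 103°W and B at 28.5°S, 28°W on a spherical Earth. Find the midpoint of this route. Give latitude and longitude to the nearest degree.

Convert each endpoint to a unit vector on the sphere (x = cos φ cos λ, y = cos φ sin λ, z = sin φ).
The central angle between the endpoints is δ = arccos(p₁·p₂) ≈ 1.557 rad (89.2°).
Interpolate at f = 1/2 with slerp weights a = sin((1−f)δ)/sin δ ≈ 0.702, b = sin(fδ)/sin δ ≈ 0.702.
p = a·p₁ + b·p₂ ≈ (0.401, -0.915, -0.049); φ = arcsin(p_z) ≈ -2.83°, λ = atan2(p_y, p_x) ≈ -66.35°.

≈ 3°S, 66°W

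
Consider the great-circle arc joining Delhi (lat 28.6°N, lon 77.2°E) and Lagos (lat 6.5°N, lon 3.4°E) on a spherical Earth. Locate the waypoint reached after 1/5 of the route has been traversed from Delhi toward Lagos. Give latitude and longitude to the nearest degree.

≈ lat 27°N, lon 61°E

The haversine formula gives a central angle δ ≈ 1.269 rad (72.7°) between the endpoints.
Interpolate at f = 1/5 with slerp weights a = sin((1−f)δ)/sin δ ≈ 0.890, b = sin(fδ)/sin δ ≈ 0.263.
p = a·p₁ + b·p₂ ≈ (0.434, 0.777, 0.456); φ = arcsin(p_z) ≈ 27.11°, λ = atan2(p_y, p_x) ≈ 60.83°.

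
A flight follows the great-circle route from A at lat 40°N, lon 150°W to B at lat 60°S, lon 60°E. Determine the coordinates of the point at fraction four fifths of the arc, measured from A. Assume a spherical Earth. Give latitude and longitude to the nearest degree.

Write both endpoints as unit vectors p₁, p₂ with components (cos φ cos λ, cos φ sin λ, sin φ).
The central angle between the endpoints is δ = arccos(p₁·p₂) ≈ 2.665 rad (152.7°).
Interpolate at f = 4/5 with slerp weights a = sin((1−f)δ)/sin δ ≈ 1.107, b = sin(fδ)/sin δ ≈ 1.844.
p = a·p₁ + b·p₂ ≈ (-0.273, 0.375, -0.886); φ = arcsin(p_z) ≈ -62.37°, λ = atan2(p_y, p_x) ≈ 126.07°.

≈ lat 62°S, lon 126°E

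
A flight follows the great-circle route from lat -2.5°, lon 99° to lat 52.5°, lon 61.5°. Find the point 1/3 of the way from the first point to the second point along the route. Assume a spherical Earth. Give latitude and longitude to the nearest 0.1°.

Convert each endpoint to a unit vector on the sphere (x = cos φ cos λ, y = cos φ sin λ, z = sin φ).
The central angle between the endpoints is δ = arccos(p₁·p₂) ≈ 1.106 rad (63.4°).
Interpolate at f = 1/3 with slerp weights a = sin((1−f)δ)/sin δ ≈ 0.752, b = sin(fδ)/sin δ ≈ 0.403.
p = a·p₁ + b·p₂ ≈ (-0.000, 0.958, 0.287); φ = arcsin(p_z) ≈ 16.68°, λ = atan2(p_y, p_x) ≈ 90.03°.

≈ lat 16.7°, lon 90.0°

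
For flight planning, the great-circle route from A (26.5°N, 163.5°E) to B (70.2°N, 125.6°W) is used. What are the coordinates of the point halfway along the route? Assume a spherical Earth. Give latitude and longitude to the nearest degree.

≈ (53°N, 179°W)

From cos δ = sin φ₁ sin φ₂ + cos φ₁ cos φ₂ cos Δλ, the central angle is δ ≈ 1.025 rad (58.7°).
Interpolate at f = 1/2 with slerp weights a = sin((1−f)δ)/sin δ ≈ 0.574, b = sin(fδ)/sin δ ≈ 0.574.
p = a·p₁ + b·p₂ ≈ (-0.605, -0.012, 0.796); φ = arcsin(p_z) ≈ 52.73°, λ = atan2(p_y, p_x) ≈ -178.85°.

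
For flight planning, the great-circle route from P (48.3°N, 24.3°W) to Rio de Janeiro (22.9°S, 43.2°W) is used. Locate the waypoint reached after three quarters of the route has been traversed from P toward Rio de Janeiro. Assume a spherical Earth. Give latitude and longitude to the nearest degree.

Convert each endpoint to a unit vector on the sphere (x = cos φ cos λ, y = cos φ sin λ, z = sin φ).
The central angle between the endpoints is δ = arccos(p₁·p₂) ≈ 1.277 rad (73.2°).
Interpolate at f = 3/4 with slerp weights a = sin((1−f)δ)/sin δ ≈ 0.328, b = sin(fδ)/sin δ ≈ 0.855.
p = a·p₁ + b·p₂ ≈ (0.773, -0.629, -0.088); φ = arcsin(p_z) ≈ -5.03°, λ = atan2(p_y, p_x) ≈ -39.13°.

≈ (5°S, 39°W)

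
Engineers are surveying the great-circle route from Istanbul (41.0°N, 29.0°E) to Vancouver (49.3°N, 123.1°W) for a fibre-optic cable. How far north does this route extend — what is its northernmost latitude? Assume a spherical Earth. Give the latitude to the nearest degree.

The great circle lies in the plane with unit normal n̂ = (p₁ × p₂)/|p₁ × p₂|.
Here n̂_z ≈ -0.231; the vertex latitude is φ_max = arccos|n̂_z| ≈ 76.7°.
Check via Clairaut: cos φ_max = |cos φ₁| · sin C = cos(41.0°)·sin(17.8°) ≈ 0.231, again giving ≈ 76.7°.

≈ 77°N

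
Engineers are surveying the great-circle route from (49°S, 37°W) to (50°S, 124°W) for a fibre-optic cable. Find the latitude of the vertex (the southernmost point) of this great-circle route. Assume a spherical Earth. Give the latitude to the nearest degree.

The great circle lies in the plane with unit normal n̂ = (p₁ × p₂)/|p₁ × p₂|.
Here n̂_z ≈ -0.527; the vertex latitude is φ_max = arccos|n̂_z| ≈ 58.2°.
Check via Clairaut: cos φ_max = |cos φ₁| · sin C = cos(49.0°)·sin(126.6°) ≈ 0.527, again giving ≈ 58.2°.

≈ 58°S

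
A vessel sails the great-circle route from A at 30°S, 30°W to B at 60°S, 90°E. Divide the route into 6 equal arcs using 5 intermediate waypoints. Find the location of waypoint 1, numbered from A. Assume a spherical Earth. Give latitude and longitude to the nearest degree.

From cos δ = sin φ₁ sin φ₂ + cos φ₁ cos φ₂ cos Δλ, the central angle is δ ≈ 1.353 rad (77.5°).
Interpolate at f = 1/6 with slerp weights a = sin((1−f)δ)/sin δ ≈ 0.925, b = sin(fδ)/sin δ ≈ 0.229.
p = a·p₁ + b·p₂ ≈ (0.694, -0.286, -0.661); φ = arcsin(p_z) ≈ -41.36°, λ = atan2(p_y, p_x) ≈ -22.41°.

≈ 41°S, 22°W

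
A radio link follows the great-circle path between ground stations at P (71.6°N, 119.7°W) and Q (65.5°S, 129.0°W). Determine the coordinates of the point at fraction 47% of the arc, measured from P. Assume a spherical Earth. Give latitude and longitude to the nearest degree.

≈ (7°N, 125°W)

Write both endpoints as unit vectors p₁, p₂ with components (cos φ cos λ, cos φ sin λ, sin φ).
The central angle between the endpoints is δ = arccos(p₁·p₂) ≈ 2.395 rad (137.2°).
Interpolate at f = 0.47 with slerp weights a = sin((1−f)δ)/sin δ ≈ 1.407, b = sin(fδ)/sin δ ≈ 1.330.
p = a·p₁ + b·p₂ ≈ (-0.567, -0.814, 0.125); φ = arcsin(p_z) ≈ 7.18°, λ = atan2(p_y, p_x) ≈ -124.85°.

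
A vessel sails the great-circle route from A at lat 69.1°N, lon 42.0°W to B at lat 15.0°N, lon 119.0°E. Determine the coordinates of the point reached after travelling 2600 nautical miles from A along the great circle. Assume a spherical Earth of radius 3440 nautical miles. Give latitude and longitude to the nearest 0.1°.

≈ lat 65.8°N, lon 106.1°E

From cos δ = sin φ₁ sin φ₂ + cos φ₁ cos φ₂ cos Δλ, the central angle is δ ≈ 1.655 rad (94.8°). The total great-circle distance is δ·R ≈ 1.655 × 3440 ≈ 5693 nmi, so the target fraction is f = 2600/5693 ≈ 0.457.
Interpolate at f ≈ 0.457 with slerp weights a = sin((1−f)δ)/sin δ ≈ 0.786, b = sin(fδ)/sin δ ≈ 0.688.
p = a·p₁ + b·p₂ ≈ (-0.114, 0.394, 0.912); φ = arcsin(p_z) ≈ 65.78°, λ = atan2(p_y, p_x) ≈ 106.15°.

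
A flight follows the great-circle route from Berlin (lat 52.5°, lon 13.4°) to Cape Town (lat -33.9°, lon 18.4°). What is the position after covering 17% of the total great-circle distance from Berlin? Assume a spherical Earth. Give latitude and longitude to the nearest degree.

≈ lat 38°, lon 15°

Convert each endpoint to a unit vector on the sphere (x = cos φ cos λ, y = cos φ sin λ, z = sin φ).
The central angle between the endpoints is δ = arccos(p₁·p₂) ≈ 1.510 rad (86.5°).
Interpolate at f = 0.17 with slerp weights a = sin((1−f)δ)/sin δ ≈ 0.952, b = sin(fδ)/sin δ ≈ 0.254.
p = a·p₁ + b·p₂ ≈ (0.764, 0.201, 0.613); φ = arcsin(p_z) ≈ 37.82°, λ = atan2(p_y, p_x) ≈ 14.73°.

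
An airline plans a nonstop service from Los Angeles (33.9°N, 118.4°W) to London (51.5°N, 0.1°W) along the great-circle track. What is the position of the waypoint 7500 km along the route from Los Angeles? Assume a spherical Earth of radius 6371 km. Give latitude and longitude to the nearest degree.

Write both endpoints as unit vectors p₁, p₂ with components (cos φ cos λ, cos φ sin λ, sin φ).
The central angle between the endpoints is δ = arccos(p₁·p₂) ≈ 1.378 rad (79.0°). The total great-circle distance is δ·R ≈ 1.378 × 6371 ≈ 8780 km, so the target fraction is f = 7500/8780 ≈ 0.854.
Interpolate at f ≈ 0.854 with slerp weights a = sin((1−f)δ)/sin δ ≈ 0.203, b = sin(fδ)/sin δ ≈ 0.941.
p = a·p₁ + b·p₂ ≈ (0.506, -0.149, 0.850); φ = arcsin(p_z) ≈ 58.19°, λ = atan2(p_y, p_x) ≈ -16.47°.

≈ (58°N, 16°W)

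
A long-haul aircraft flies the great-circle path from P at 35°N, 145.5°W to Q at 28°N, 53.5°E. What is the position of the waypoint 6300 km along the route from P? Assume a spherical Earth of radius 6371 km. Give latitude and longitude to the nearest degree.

≈ 75°N, 124°E

Convert each endpoint to a unit vector on the sphere (x = cos φ cos λ, y = cos φ sin λ, z = sin φ).
The central angle between the endpoints is δ = arccos(p₁·p₂) ≈ 1.998 rad (114.5°). The total great-circle distance is δ·R ≈ 1.998 × 6371 ≈ 12731 km, so the target fraction is f = 6300/12731 ≈ 0.495.
Interpolate at f ≈ 0.495 with slerp weights a = sin((1−f)δ)/sin δ ≈ 0.930, b = sin(fδ)/sin δ ≈ 0.918.
p = a·p₁ + b·p₂ ≈ (-0.146, 0.220, 0.965); φ = arcsin(p_z) ≈ 74.70°, λ = atan2(p_y, p_x) ≈ 123.55°.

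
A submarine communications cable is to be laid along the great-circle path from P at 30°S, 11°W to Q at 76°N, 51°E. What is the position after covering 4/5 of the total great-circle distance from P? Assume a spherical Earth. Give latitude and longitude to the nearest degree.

The haversine formula gives a central angle δ ≈ 1.968 rad (112.8°) between the endpoints.
Interpolate at f = 4/5 with slerp weights a = sin((1−f)δ)/sin δ ≈ 0.416, b = sin(fδ)/sin δ ≈ 1.084.
p = a·p₁ + b·p₂ ≈ (0.519, 0.135, 0.844); φ = arcsin(p_z) ≈ 57.59°, λ = atan2(p_y, p_x) ≈ 14.61°.

≈ 58°N, 15°E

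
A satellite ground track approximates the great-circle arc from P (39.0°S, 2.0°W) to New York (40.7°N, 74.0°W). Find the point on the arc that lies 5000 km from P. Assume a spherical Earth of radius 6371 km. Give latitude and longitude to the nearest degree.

Write both endpoints as unit vectors p₁, p₂ with components (cos φ cos λ, cos φ sin λ, sin φ).
The central angle between the endpoints is δ = arccos(p₁·p₂) ≈ 1.801 rad (103.2°). The total great-circle distance is δ·R ≈ 1.801 × 6371 ≈ 11475 km, so the target fraction is f = 5000/11475 ≈ 0.436.
Interpolate at f ≈ 0.436 with slerp weights a = sin((1−f)δ)/sin δ ≈ 0.873, b = sin(fδ)/sin δ ≈ 0.726.
p = a·p₁ + b·p₂ ≈ (0.830, -0.553, -0.076); φ = arcsin(p_z) ≈ -4.37°, λ = atan2(p_y, p_x) ≈ -33.66°.

≈ (4°S, 34°W)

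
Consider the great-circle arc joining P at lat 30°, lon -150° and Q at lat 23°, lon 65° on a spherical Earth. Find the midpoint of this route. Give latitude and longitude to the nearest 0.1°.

≈ lat 58.8°, lon 132.0°

Convert each endpoint to a unit vector on the sphere (x = cos φ cos λ, y = cos φ sin λ, z = sin φ).
The central angle between the endpoints is δ = arccos(p₁·p₂) ≈ 2.046 rad (117.2°).
Interpolate at f = 1/2 with slerp weights a = sin((1−f)δ)/sin δ ≈ 0.960, b = sin(fδ)/sin δ ≈ 0.960.
p = a·p₁ + b·p₂ ≈ (-0.347, 0.385, 0.855); φ = arcsin(p_z) ≈ 58.79°, λ = atan2(p_y, p_x) ≈ 131.98°.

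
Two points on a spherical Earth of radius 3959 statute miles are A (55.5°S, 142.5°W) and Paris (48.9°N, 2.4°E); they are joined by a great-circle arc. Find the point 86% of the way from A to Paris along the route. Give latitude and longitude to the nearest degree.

≈ (35°N, 21°W)

From cos δ = sin φ₁ sin φ₂ + cos φ₁ cos φ₂ cos Δλ, the central angle is δ ≈ 2.754 rad (157.8°).
Interpolate at f = 0.86 with slerp weights a = sin((1−f)δ)/sin δ ≈ 0.994, b = sin(fδ)/sin δ ≈ 1.847.
p = a·p₁ + b·p₂ ≈ (0.766, -0.292, 0.572); φ = arcsin(p_z) ≈ 34.92°, λ = atan2(p_y, p_x) ≈ -20.85°.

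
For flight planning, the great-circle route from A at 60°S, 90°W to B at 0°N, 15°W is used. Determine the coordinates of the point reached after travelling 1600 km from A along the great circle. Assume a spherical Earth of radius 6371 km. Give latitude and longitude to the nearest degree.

Write both endpoints as unit vectors p₁, p₂ with components (cos φ cos λ, cos φ sin λ, sin φ).
The central angle between the endpoints is δ = arccos(p₁·p₂) ≈ 1.441 rad (82.6°). The total great-circle distance is δ·R ≈ 1.441 × 6371 ≈ 9181 km, so the target fraction is f = 1600/9181 ≈ 0.174.
Interpolate at f ≈ 0.174 with slerp weights a = sin((1−f)δ)/sin δ ≈ 0.936, b = sin(fδ)/sin δ ≈ 0.251.
p = a·p₁ + b·p₂ ≈ (0.242, -0.533, -0.811); φ = arcsin(p_z) ≈ -54.17°, λ = atan2(p_y, p_x) ≈ -65.57°.

≈ 54°S, 66°W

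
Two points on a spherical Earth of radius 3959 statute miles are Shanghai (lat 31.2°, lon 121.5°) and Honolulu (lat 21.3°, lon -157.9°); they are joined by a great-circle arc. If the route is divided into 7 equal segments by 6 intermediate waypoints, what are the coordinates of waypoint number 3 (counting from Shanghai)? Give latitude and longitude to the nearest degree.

Write both endpoints as unit vectors p₁, p₂ with components (cos φ cos λ, cos φ sin λ, sin φ).
The central angle between the endpoints is δ = arccos(p₁·p₂) ≈ 1.247 rad (71.4°).
Interpolate at f = 3/7 with slerp weights a = sin((1−f)δ)/sin δ ≈ 0.690, b = sin(fδ)/sin δ ≈ 0.537.
p = a·p₁ + b·p₂ ≈ (-0.772, 0.315, 0.552); φ = arcsin(p_z) ≈ 33.53°, λ = atan2(p_y, p_x) ≈ 157.83°.

≈ lat 34°, lon 158°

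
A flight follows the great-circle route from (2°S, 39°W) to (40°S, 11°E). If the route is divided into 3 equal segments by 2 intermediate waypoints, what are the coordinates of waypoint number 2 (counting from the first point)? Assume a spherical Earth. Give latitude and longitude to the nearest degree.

From cos δ = sin φ₁ sin φ₂ + cos φ₁ cos φ₂ cos Δλ, the central angle is δ ≈ 1.030 rad (59.0°).
Interpolate at f = 2/3 with slerp weights a = sin((1−f)δ)/sin δ ≈ 0.393, b = sin(fδ)/sin δ ≈ 0.740.
p = a·p₁ + b·p₂ ≈ (0.861, -0.139, -0.489); φ = arcsin(p_z) ≈ -29.28°, λ = atan2(p_y, p_x) ≈ -9.16°.

≈ (29°S, 9°W)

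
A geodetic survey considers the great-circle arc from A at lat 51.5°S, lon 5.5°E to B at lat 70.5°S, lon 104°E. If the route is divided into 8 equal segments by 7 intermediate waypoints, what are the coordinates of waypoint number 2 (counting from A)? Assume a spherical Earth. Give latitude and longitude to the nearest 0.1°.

≈ lat 61.0°S, lon 16.3°E

Write both endpoints as unit vectors p₁, p₂ with components (cos φ cos λ, cos φ sin λ, sin φ).
The central angle between the endpoints is δ = arccos(p₁·p₂) ≈ 0.786 rad (45.0°).
Interpolate at f = 2/8 with slerp weights a = sin((1−f)δ)/sin δ ≈ 0.786, b = sin(fδ)/sin δ ≈ 0.276.
p = a·p₁ + b·p₂ ≈ (0.465, 0.136, -0.875); φ = arcsin(p_z) ≈ -61.04°, λ = atan2(p_y, p_x) ≈ 16.34°.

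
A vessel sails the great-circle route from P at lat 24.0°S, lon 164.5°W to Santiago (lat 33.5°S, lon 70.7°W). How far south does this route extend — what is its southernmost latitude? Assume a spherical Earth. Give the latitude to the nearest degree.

≈ 39°S

The great circle lies in the plane with unit normal n̂ = (p₁ × p₂)/|p₁ × p₂|.
Here n̂_z ≈ +0.772; the vertex latitude is φ_max = arccos|n̂_z| ≈ 39.5°.
Check via Clairaut: cos φ_max = |cos φ₁| · sin C = cos(24.0°)·sin(122.3°) ≈ 0.772, again giving ≈ 39.5°.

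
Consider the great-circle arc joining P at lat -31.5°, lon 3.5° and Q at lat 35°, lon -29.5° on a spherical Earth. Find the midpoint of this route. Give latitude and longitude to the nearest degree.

≈ lat 2°, lon -13°

Write both endpoints as unit vectors p₁, p₂ with components (cos φ cos λ, cos φ sin λ, sin φ).
The central angle between the endpoints is δ = arccos(p₁·p₂) ≈ 1.281 rad (73.4°).
Interpolate at f = 1/2 with slerp weights a = sin((1−f)δ)/sin δ ≈ 0.624, b = sin(fδ)/sin δ ≈ 0.624.
p = a·p₁ + b·p₂ ≈ (0.975, -0.219, 0.032); φ = arcsin(p_z) ≈ 1.83°, λ = atan2(p_y, p_x) ≈ -12.66°.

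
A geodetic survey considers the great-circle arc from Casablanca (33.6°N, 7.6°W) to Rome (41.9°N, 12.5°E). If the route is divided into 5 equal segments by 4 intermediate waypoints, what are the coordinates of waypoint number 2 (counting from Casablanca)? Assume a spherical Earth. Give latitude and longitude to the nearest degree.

From cos δ = sin φ₁ sin φ₂ + cos φ₁ cos φ₂ cos Δλ, the central angle is δ ≈ 0.312 rad (17.9°).
Interpolate at f = 2/5 with slerp weights a = sin((1−f)δ)/sin δ ≈ 0.606, b = sin(fδ)/sin δ ≈ 0.406.
p = a·p₁ + b·p₂ ≈ (0.795, -0.001, 0.606); φ = arcsin(p_z) ≈ 37.32°, λ = atan2(p_y, p_x) ≈ -0.11°.

≈ (37°N, 0°E)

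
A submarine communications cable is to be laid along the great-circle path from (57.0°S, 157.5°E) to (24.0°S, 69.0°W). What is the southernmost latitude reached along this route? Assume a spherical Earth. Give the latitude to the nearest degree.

The great circle lies in the plane with unit normal n̂ = (p₁ × p₂)/|p₁ × p₂|.
Here n̂_z ≈ +0.361; the vertex latitude is φ_max = arccos|n̂_z| ≈ 68.8°.
Check via Clairaut: cos φ_max = |cos φ₁| · sin C = cos(57.0°)·sin(138.5°) ≈ 0.361, again giving ≈ 68.8°.

≈ 69°S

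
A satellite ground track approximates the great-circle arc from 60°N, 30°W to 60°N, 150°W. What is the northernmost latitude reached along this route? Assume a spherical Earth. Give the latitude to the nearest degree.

≈ 74°N

The great circle lies in the plane with unit normal n̂ = (p₁ × p₂)/|p₁ × p₂|.
Here n̂_z ≈ -0.277; the vertex latitude is φ_max = arccos|n̂_z| ≈ 73.9°.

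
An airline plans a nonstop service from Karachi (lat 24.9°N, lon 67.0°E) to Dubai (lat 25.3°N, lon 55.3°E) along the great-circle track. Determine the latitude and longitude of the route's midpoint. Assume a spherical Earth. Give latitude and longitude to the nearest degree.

≈ lat 25°N, lon 61°E

Write both endpoints as unit vectors p₁, p₂ with components (cos φ cos λ, cos φ sin λ, sin φ).
The central angle between the endpoints is δ = arccos(p₁·p₂) ≈ 0.185 rad (10.6°).
Interpolate at f = 1/2 with slerp weights a = sin((1−f)δ)/sin δ ≈ 0.502, b = sin(fδ)/sin δ ≈ 0.502.
p = a·p₁ + b·p₂ ≈ (0.436, 0.793, 0.426); φ = arcsin(p_z) ≈ 25.22°, λ = atan2(p_y, p_x) ≈ 61.16°.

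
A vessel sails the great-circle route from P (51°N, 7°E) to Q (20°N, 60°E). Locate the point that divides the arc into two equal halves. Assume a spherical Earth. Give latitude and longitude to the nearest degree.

From cos δ = sin φ₁ sin φ₂ + cos φ₁ cos φ₂ cos Δλ, the central angle is δ ≈ 0.900 rad (51.6°).
Interpolate at f = 1/2 with slerp weights a = sin((1−f)δ)/sin δ ≈ 0.555, b = sin(fδ)/sin δ ≈ 0.555.
p = a·p₁ + b·p₂ ≈ (0.608, 0.494, 0.621); φ = arcsin(p_z) ≈ 38.42°, λ = atan2(p_y, p_x) ≈ 39.13°.

≈ (38°N, 39°E)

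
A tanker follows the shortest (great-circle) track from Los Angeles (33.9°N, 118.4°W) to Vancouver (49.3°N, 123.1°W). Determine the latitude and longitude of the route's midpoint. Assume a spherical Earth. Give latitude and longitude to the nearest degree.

Write both endpoints as unit vectors p₁, p₂ with components (cos φ cos λ, cos φ sin λ, sin φ).
The central angle between the endpoints is δ = arccos(p₁·p₂) ≈ 0.276 rad (15.8°).
Interpolate at f = 1/2 with slerp weights a = sin((1−f)δ)/sin δ ≈ 0.505, b = sin(fδ)/sin δ ≈ 0.505.
p = a·p₁ + b·p₂ ≈ (-0.379, -0.644, 0.664); φ = arcsin(p_z) ≈ 41.62°, λ = atan2(p_y, p_x) ≈ -120.47°.

≈ 42°N, 120°W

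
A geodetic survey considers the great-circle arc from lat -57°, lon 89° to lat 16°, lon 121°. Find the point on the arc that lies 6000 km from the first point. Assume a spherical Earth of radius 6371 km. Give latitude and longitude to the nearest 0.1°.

Convert each endpoint to a unit vector on the sphere (x = cos φ cos λ, y = cos φ sin λ, z = sin φ).
The central angle between the endpoints is δ = arccos(p₁·p₂) ≈ 1.356 rad (77.7°). The total great-circle distance is δ·R ≈ 1.356 × 6371 ≈ 8641 km, so the target fraction is f = 6000/8641 ≈ 0.694.
Interpolate at f ≈ 0.694 with slerp weights a = sin((1−f)δ)/sin δ ≈ 0.412, b = sin(fδ)/sin δ ≈ 0.828.
p = a·p₁ + b·p₂ ≈ (-0.406, 0.906, -0.118); φ = arcsin(p_z) ≈ -6.76°, λ = atan2(p_y, p_x) ≈ 114.12°.

≈ lat -6.8°, lon 114.1°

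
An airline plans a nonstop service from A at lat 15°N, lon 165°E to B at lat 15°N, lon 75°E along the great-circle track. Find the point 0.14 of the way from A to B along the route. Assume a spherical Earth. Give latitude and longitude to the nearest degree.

≈ lat 18°N, lon 153°E

Write both endpoints as unit vectors p₁, p₂ with components (cos φ cos λ, cos φ sin λ, sin φ).
The central angle between the endpoints is δ = arccos(p₁·p₂) ≈ 1.504 rad (86.2°).
Interpolate at f = 0.14 with slerp weights a = sin((1−f)δ)/sin δ ≈ 0.964, b = sin(fδ)/sin δ ≈ 0.209.
p = a·p₁ + b·p₂ ≈ (-0.847, 0.436, 0.304); φ = arcsin(p_z) ≈ 17.68°, λ = atan2(p_y, p_x) ≈ 152.74°.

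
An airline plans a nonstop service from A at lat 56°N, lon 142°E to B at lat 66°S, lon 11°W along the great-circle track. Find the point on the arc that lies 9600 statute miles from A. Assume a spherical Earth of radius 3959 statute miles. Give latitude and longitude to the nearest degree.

Convert each endpoint to a unit vector on the sphere (x = cos φ cos λ, y = cos φ sin λ, z = sin φ).
The central angle between the endpoints is δ = arccos(p₁·p₂) ≈ 2.858 rad (163.7°). The total great-circle distance is δ·R ≈ 2.858 × 3959 ≈ 11314 mi, so the target fraction is f = 9600/11314 ≈ 0.848.
Interpolate at f ≈ 0.848 with slerp weights a = sin((1−f)δ)/sin δ ≈ 1.499, b = sin(fδ)/sin δ ≈ 2.347.
p = a·p₁ + b·p₂ ≈ (0.276, 0.334, -0.901); φ = arcsin(p_z) ≈ -64.31°, λ = atan2(p_y, p_x) ≈ 50.38°.

≈ lat 64°S, lon 50°E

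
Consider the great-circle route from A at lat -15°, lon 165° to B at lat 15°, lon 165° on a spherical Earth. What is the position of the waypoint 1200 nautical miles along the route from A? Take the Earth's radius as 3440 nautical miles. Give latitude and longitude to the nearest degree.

≈ lat 5°, lon 165°

From cos δ = sin φ₁ sin φ₂ + cos φ₁ cos φ₂ cos Δλ, the central angle is δ ≈ 0.524 rad (30.0°). The total great-circle distance is δ·R ≈ 0.524 × 3440 ≈ 1801 nmi, so the target fraction is f = 1200/1801 ≈ 0.666.
Interpolate at f ≈ 0.666 with slerp weights a = sin((1−f)δ)/sin δ ≈ 0.348, b = sin(fδ)/sin δ ≈ 0.684.
p = a·p₁ + b·p₂ ≈ (-0.962, 0.258, 0.087); φ = arcsin(p_z) ≈ 4.99°, λ = atan2(p_y, p_x) ≈ 165.00°.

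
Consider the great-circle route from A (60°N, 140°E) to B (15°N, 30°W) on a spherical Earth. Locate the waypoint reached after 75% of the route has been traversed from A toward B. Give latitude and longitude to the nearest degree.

Convert each endpoint to a unit vector on the sphere (x = cos φ cos λ, y = cos φ sin λ, z = sin φ).
The central angle between the endpoints is δ = arccos(p₁·p₂) ≈ 1.825 rad (104.6°).
Interpolate at f = 0.75 with slerp weights a = sin((1−f)δ)/sin δ ≈ 0.455, b = sin(fδ)/sin δ ≈ 1.012.
p = a·p₁ + b·p₂ ≈ (0.672, -0.343, 0.656); φ = arcsin(p_z) ≈ 41.01°, λ = atan2(p_y, p_x) ≈ -27.00°.

≈ (41°N, 27°W)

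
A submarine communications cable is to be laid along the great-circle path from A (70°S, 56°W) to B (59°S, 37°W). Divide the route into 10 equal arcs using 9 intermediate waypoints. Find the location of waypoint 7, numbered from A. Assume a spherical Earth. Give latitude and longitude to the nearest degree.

≈ (63°S, 41°W)

The haversine formula gives a central angle δ ≈ 0.237 rad (13.6°) between the endpoints.
Interpolate at f = 7/10 with slerp weights a = sin((1−f)δ)/sin δ ≈ 0.303, b = sin(fδ)/sin δ ≈ 0.703.
p = a·p₁ + b·p₂ ≈ (0.347, -0.304, -0.887); φ = arcsin(p_z) ≈ -62.53°, λ = atan2(p_y, p_x) ≈ -41.19°.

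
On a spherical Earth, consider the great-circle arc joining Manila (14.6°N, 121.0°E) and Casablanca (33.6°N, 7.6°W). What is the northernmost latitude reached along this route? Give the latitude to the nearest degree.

≈ 47°N

The great circle lies in the plane with unit normal n̂ = (p₁ × p₂)/|p₁ × p₂|.
Here n̂_z ≈ -0.676; the vertex latitude is φ_max = arccos|n̂_z| ≈ 47.5°.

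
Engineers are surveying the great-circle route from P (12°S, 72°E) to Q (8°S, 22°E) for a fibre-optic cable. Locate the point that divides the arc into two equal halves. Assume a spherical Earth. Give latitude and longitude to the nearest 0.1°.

Convert each endpoint to a unit vector on the sphere (x = cos φ cos λ, y = cos φ sin λ, z = sin φ).
The central angle between the endpoints is δ = arccos(p₁·p₂) ≈ 0.861 rad (49.3°).
Interpolate at f = 1/2 with slerp weights a = sin((1−f)δ)/sin δ ≈ 0.550, b = sin(fδ)/sin δ ≈ 0.550.
p = a·p₁ + b·p₂ ≈ (0.672, 0.716, -0.191); φ = arcsin(p_z) ≈ -11.01°, λ = atan2(p_y, p_x) ≈ 46.84°.

≈ (11.0°S, 46.8°E)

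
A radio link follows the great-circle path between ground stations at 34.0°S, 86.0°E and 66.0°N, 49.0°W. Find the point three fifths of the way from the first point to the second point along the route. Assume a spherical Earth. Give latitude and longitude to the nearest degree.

The haversine formula gives a central angle δ ≈ 2.418 rad (138.5°) between the endpoints.
Interpolate at f = 3/5 with slerp weights a = sin((1−f)δ)/sin δ ≈ 1.243, b = sin(fδ)/sin δ ≈ 1.499.
p = a·p₁ + b·p₂ ≈ (0.472, 0.568, 0.674); φ = arcsin(p_z) ≈ 42.41°, λ = atan2(p_y, p_x) ≈ 50.27°.

≈ 42°N, 50°E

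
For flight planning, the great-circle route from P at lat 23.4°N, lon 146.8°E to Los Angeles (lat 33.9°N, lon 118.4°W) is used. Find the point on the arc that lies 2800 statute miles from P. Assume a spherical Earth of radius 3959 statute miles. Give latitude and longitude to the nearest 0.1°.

≈ lat 38.9°N, lon 168.8°W

Write both endpoints as unit vectors p₁, p₂ with components (cos φ cos λ, cos φ sin λ, sin φ).
The central angle between the endpoints is δ = arccos(p₁·p₂) ≈ 1.412 rad (80.9°). The total great-circle distance is δ·R ≈ 1.412 × 3959 ≈ 5592 mi, so the target fraction is f = 2800/5592 ≈ 0.501.
Interpolate at f ≈ 0.501 with slerp weights a = sin((1−f)δ)/sin δ ≈ 0.656, b = sin(fδ)/sin δ ≈ 0.658.
p = a·p₁ + b·p₂ ≈ (-0.764, -0.151, 0.628); φ = arcsin(p_z) ≈ 38.88°, λ = atan2(p_y, p_x) ≈ -168.85°.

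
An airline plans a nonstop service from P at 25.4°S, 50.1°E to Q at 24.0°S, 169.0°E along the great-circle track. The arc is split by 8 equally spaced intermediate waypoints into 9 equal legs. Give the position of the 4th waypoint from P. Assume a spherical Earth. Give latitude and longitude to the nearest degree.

≈ 42°S, 102°E

The haversine formula gives a central angle δ ≈ 1.797 rad (103.0°) between the endpoints.
Interpolate at f = 4/9 with slerp weights a = sin((1−f)δ)/sin δ ≈ 0.863, b = sin(fδ)/sin δ ≈ 0.735.
p = a·p₁ + b·p₂ ≈ (-0.159, 0.726, -0.669); φ = arcsin(p_z) ≈ -41.99°, λ = atan2(p_y, p_x) ≈ 102.39°.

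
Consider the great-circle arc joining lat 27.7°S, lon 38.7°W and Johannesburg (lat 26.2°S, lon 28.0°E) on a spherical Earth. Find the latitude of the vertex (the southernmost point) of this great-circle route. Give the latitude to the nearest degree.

≈ 31°S

The great circle lies in the plane with unit normal n̂ = (p₁ × p₂)/|p₁ × p₂|.
Here n̂_z ≈ +0.854; the vertex latitude is φ_max = arccos|n̂_z| ≈ 31.4°.
Check via Clairaut: cos φ_max = |cos φ₁| · sin C = cos(27.7°)·sin(105.3°) ≈ 0.854, again giving ≈ 31.4°.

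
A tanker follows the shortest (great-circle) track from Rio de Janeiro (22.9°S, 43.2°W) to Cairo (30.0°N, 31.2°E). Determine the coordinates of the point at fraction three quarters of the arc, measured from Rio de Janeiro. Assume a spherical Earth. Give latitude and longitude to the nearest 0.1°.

Write both endpoints as unit vectors p₁, p₂ with components (cos φ cos λ, cos φ sin λ, sin φ).
The central angle between the endpoints is δ = arccos(p₁·p₂) ≈ 1.551 rad (88.9°).
Interpolate at f = 3/4 with slerp weights a = sin((1−f)δ)/sin δ ≈ 0.378, b = sin(fδ)/sin δ ≈ 0.918.
p = a·p₁ + b·p₂ ≈ (0.934, 0.173, 0.312); φ = arcsin(p_z) ≈ 18.18°, λ = atan2(p_y, p_x) ≈ 10.52°.

≈ (18.2°N, 10.5°E)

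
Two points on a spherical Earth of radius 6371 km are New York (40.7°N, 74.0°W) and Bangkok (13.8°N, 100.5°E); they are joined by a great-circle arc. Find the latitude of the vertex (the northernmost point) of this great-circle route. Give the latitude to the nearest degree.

The great circle lies in the plane with unit normal n̂ = (p₁ × p₂)/|p₁ × p₂|.
Here n̂_z ≈ +0.086; the vertex latitude is φ_max = arccos|n̂_z| ≈ 85.0°.
Check via Clairaut: cos φ_max = |cos φ₁| · sin C = cos(40.7°)·sin(6.5°) ≈ 0.086, again giving ≈ 85.0°.

≈ 85°N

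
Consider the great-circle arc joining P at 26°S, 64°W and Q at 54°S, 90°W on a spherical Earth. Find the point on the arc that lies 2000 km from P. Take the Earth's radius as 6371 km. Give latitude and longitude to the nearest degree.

≈ 42°S, 75°W

Convert each endpoint to a unit vector on the sphere (x = cos φ cos λ, y = cos φ sin λ, z = sin φ).
The central angle between the endpoints is δ = arccos(p₁·p₂) ≈ 0.593 rad (34.0°). The total great-circle distance is δ·R ≈ 0.593 × 6371 ≈ 3776 km, so the target fraction is f = 2000/3776 ≈ 0.530.
Interpolate at f ≈ 0.530 with slerp weights a = sin((1−f)δ)/sin δ ≈ 0.493, b = sin(fδ)/sin δ ≈ 0.553.
p = a·p₁ + b·p₂ ≈ (0.194, -0.723, -0.663); φ = arcsin(p_z) ≈ -41.54°, λ = atan2(p_y, p_x) ≈ -74.97°.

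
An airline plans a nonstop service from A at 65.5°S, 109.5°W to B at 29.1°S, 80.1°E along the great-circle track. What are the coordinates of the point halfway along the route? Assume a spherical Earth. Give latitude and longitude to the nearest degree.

Convert each endpoint to a unit vector on the sphere (x = cos φ cos λ, y = cos φ sin λ, z = sin φ).
The central angle between the endpoints is δ = arccos(p₁·p₂) ≈ 1.485 rad (85.1°).
Interpolate at f = 1/2 with slerp weights a = sin((1−f)δ)/sin δ ≈ 0.679, b = sin(fδ)/sin δ ≈ 0.679.
p = a·p₁ + b·p₂ ≈ (0.008, 0.319, -0.948); φ = arcsin(p_z) ≈ -71.40°, λ = atan2(p_y, p_x) ≈ 88.56°.

≈ 71°S, 89°E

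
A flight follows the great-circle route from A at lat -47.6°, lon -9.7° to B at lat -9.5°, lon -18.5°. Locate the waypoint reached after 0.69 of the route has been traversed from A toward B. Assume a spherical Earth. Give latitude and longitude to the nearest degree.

≈ lat -21°, lon -16°

The haversine formula gives a central angle δ ≈ 0.678 rad (38.8°) between the endpoints.
Interpolate at f = 0.69 with slerp weights a = sin((1−f)δ)/sin δ ≈ 0.333, b = sin(fδ)/sin δ ≈ 0.719.
p = a·p₁ + b·p₂ ≈ (0.893, -0.263, -0.364); φ = arcsin(p_z) ≈ -21.36°, λ = atan2(p_y, p_x) ≈ -16.39°.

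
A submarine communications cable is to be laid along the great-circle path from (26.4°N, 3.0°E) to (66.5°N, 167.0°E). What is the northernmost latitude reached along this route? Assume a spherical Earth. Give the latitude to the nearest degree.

≈ 84°N

The great circle lies in the plane with unit normal n̂ = (p₁ × p₂)/|p₁ × p₂|.
Here n̂_z ≈ +0.099; the vertex latitude is φ_max = arccos|n̂_z| ≈ 84.3°.
Check via Clairaut: cos φ_max = |cos φ₁| · sin C = cos(26.4°)·sin(6.3°) ≈ 0.099, again giving ≈ 84.3°.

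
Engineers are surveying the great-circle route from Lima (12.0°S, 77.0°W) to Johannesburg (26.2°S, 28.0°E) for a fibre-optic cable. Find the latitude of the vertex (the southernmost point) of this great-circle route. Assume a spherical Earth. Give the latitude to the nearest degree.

≈ 31°S

The great circle lies in the plane with unit normal n̂ = (p₁ × p₂)/|p₁ × p₂|.
Here n̂_z ≈ +0.856; the vertex latitude is φ_max = arccos|n̂_z| ≈ 31.2°.
Check via Clairaut: cos φ_max = |cos φ₁| · sin C = cos(12.0°)·sin(119.0°) ≈ 0.856, again giving ≈ 31.2°.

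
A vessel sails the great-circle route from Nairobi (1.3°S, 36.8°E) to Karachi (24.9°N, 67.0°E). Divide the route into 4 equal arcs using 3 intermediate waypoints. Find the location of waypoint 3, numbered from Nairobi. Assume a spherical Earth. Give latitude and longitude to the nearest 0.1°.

Convert each endpoint to a unit vector on the sphere (x = cos φ cos λ, y = cos φ sin λ, z = sin φ).
The central angle between the endpoints is δ = arccos(p₁·p₂) ≈ 0.685 rad (39.3°).
Interpolate at f = 3/4 with slerp weights a = sin((1−f)δ)/sin δ ≈ 0.269, b = sin(fδ)/sin δ ≈ 0.777.
p = a·p₁ + b·p₂ ≈ (0.491, 0.810, 0.321); φ = arcsin(p_z) ≈ 18.72°, λ = atan2(p_y, p_x) ≈ 58.78°.

≈ 18.7°N, 58.8°E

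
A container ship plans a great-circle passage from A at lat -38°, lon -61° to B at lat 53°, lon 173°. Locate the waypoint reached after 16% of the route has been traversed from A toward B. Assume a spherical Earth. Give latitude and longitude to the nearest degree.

Write both endpoints as unit vectors p₁, p₂ with components (cos φ cos λ, cos φ sin λ, sin φ).
The central angle between the endpoints is δ = arccos(p₁·p₂) ≈ 2.450 rad (140.4°).
Interpolate at f = 0.16 with slerp weights a = sin((1−f)δ)/sin δ ≈ 1.386, b = sin(fδ)/sin δ ≈ 0.599.
p = a·p₁ + b·p₂ ≈ (0.171, -0.911, -0.375); φ = arcsin(p_z) ≈ -22.00°, λ = atan2(p_y, p_x) ≈ -79.34°.

≈ lat -22°, lon -79°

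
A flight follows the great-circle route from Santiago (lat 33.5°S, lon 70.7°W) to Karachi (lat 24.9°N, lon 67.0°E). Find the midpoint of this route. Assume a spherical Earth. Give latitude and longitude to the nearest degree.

Write both endpoints as unit vectors p₁, p₂ with components (cos φ cos λ, cos φ sin λ, sin φ).
The central angle between the endpoints is δ = arccos(p₁·p₂) ≈ 2.485 rad (142.4°).
Interpolate at f = 1/2 with slerp weights a = sin((1−f)δ)/sin δ ≈ 1.550, b = sin(fδ)/sin δ ≈ 1.550.
p = a·p₁ + b·p₂ ≈ (0.976, 0.074, -0.203); φ = arcsin(p_z) ≈ -11.70°, λ = atan2(p_y, p_x) ≈ 4.35°.

≈ lat 12°S, lon 4°E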